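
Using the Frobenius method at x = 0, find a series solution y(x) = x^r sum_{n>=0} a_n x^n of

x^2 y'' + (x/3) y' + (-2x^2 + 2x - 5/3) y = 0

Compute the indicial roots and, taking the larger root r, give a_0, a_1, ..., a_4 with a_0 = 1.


Write in Frobenius form y'' + (p(x)/x) y' + (q(x)/x^2) y = 0:
  p(x) = 1/3,  q(x) = -2x^2 + 2x - 5/3.
Indicial equation: r(r-1) + (1/3) r + (-5/3) = 0 -> roots r_1 = 5/3, r_2 = -1.
Take r = r_1 = 5/3. Let y(x) = x^r sum_{n>=0} a_n x^n with a_0 = 1.
Substitute y = x^r sum a_n x^n and match x^{r+n}. The recurrence is
  D(n) a_n + 2 a_{n-1} - 2 a_{n-2} = 0,  where D(n) = (r+n)(r+n-1) + (1/3)(r+n) + (-5/3).
  a_n = [-2 a_{n-1} + 2 a_{n-2}] / D(n).
Since the indicial polynomial factors as (r - r_1)(r - r_2), D(n) = (r_1 + n - r_1)(r_1 + n - r_2) = n(n + 8/3).
Evaluating step by step (a_0 = 1):
  n = 1: D(1) = 1(1 + 8/3) = 11/3; numerator = -2(1) = -2; a_1 = (-2)/(11/3) = -6/11
  n = 2: D(2) = 2(2 + 8/3) = 28/3; numerator = -2(-6/11) + 2(1) = 34/11; a_2 = (34/11)/(28/3) = 51/154
  n = 3: D(3) = 3(3 + 8/3) = 17; numerator = -2(51/154) + 2(-6/11) = -135/77; a_3 = (-135/77)/(17) = -135/1309
  n = 4: D(4) = 4(4 + 8/3) = 80/3; numerator = -2(-135/1309) + 2(51/154) = 1137/1309; a_4 = (1137/1309)/(80/3) = 3411/104720

r = 5/3; a_0 = 1; a_1 = -6/11; a_2 = 51/154; a_3 = -135/1309; a_4 = 3411/104720


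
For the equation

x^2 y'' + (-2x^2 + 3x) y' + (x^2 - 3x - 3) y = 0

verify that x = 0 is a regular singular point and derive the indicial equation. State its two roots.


Divide by x^2 to reach normal form y'' + P_1(x) y' + P_2(x) y = 0 with P_1(x) = -2 + 3/x and P_2(x) = 1 - 3/x - 3/x^2.
x = 0 is a singular point because the y'-coefficient -2 + 3/x has a pole at x = 0 and the y-coefficient 1 - 3/x - 3/x^2 has a pole at x = 0.
It is a regular singular point because x P_1(x) = p(x) = 3 - 2x and x^2 P_2(x) = q(x) = x^2 - 3x - 3 are polynomials, hence analytic at x = 0.
p(0) = 3,  q(0) = -3.
Indicial equation: r(r-1) + p(0) r + q(0) = 0, i.e. r^2 + (p(0) - 1) r + q(0) = 0, i.e. r^2 + 2 r - 3 = 0.
Discriminant: (2)^2 - 4(-3) = 16, so r = (-2 ± 4)/2.
Solving: r_1 = 1, r_2 = -3.

indicial: r^2 + 2 r - 3 = 0; roots r_1 = 1, r_2 = -3


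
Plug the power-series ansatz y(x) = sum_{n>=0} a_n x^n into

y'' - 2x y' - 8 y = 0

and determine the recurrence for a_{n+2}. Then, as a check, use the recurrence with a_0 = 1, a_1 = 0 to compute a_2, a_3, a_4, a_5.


Substitute y = sum_n a_n x^n.
y''(x) has coefficient (n+2)(n+1) a_{n+2} at x^n;
-2 x y'(x) has coefficient -2 n a_n at x^n (shift);
-8 y(x) has coefficient -8 a_n at x^n.
Matching x^n: (n+2)(n+1) a_{n+2} + (-2n - 8) a_n = 0.
Thus a_{n+2} = (2n + 8) / ((n+1)(n+2)) * a_n.

Check with a_0 = 1, a_1 = 0 (apply the recurrence for n = 0, 1, 2, 3): a_0 = 1, a_1 = 0, a_2 = 4, a_3 = 0, a_4 = 4, a_5 = 0.

a_(n+2) = (2n + 8) / ((n+1)(n+2)) * a_n; check: a_0 = 1, a_1 = 0, a_2 = 4, a_3 = 0, a_4 = 4, a_5 = 0


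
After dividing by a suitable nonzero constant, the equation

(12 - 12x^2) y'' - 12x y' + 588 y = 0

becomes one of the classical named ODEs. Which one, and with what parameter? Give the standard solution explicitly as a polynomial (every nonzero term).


All three coefficients share the factor 12; dividing through by 12 gives  (1 - x^2) y'' - x y' + 49 y = 0.
This matches the Chebyshev equation (1 - x^2) y'' - x y' + n^2 y = 0 (note the -x y' term, not -2x y') with n^2 = 49, so n = 7; the polynomial solution is T_7(x).
With y = sum_k a_k x^k, matching x^k gives (k+2)(k+1) a_{k+2} = (k^2 - n^2) a_k = (k - 7)(k + 7) a_k. The right side vanishes at k = 7, so the series with the parity of 7 terminates at degree 7.
Standard normalization: leading coefficient of T_n is 2^(n-1), so a_7 = 2^6 = 64. Work downward with a_k = (k+1)(k+2) a_{k+2} / ((k - 7)(k + 7)):
  a_5 = (6)(7)(64) / ((5 - 7)(5 + 7)) = 2688/(-24) = -112
  a_3 = (4)(5)(-112) / ((3 - 7)(3 + 7)) = -2240/(-40) = 56
  a_1 = (2)(3)(56) / ((1 - 7)(1 + 7)) = 336/(-48) = -7
Hence T_7(x) = 64 x^7 - 112 x^5 + 56 x^3 - 7 x.

T_7(x); series = 64 x^7 - 112 x^5 + 56 x^3 - 7 x


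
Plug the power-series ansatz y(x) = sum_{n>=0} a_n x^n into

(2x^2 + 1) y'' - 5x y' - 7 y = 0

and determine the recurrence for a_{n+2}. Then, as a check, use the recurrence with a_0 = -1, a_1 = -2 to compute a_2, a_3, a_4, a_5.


Substitute y = sum_n a_n x^n.
(1 + 2 x^2) y'' contributes (n+2)(n+1) a_{n+2} + 2 n(n-1) a_n at x^n.
-5 x y'(x) contributes -5 n a_n at x^n.
-7 y(x) contributes -7 a_n at x^n.
Matching x^n: (n+2)(n+1) a_{n+2} + (2 n(n-1) - 5 n - 7) a_n = 0.
Thus a_{n+2} = (-2 n(n-1) + 5 n + 7) / ((n+1)(n+2)) * a_n.

Check with a_0 = -1, a_1 = -2 (apply the recurrence for n = 0, 1, 2, 3): a_0 = -1, a_1 = -2, a_2 = -7/2, a_3 = -4, a_4 = -91/24, a_5 = -2.

a_(n+2) = (-2 n(n-1) + 5 n + 7) / ((n+1)(n+2)) * a_n; check: a_0 = -1, a_1 = -2, a_2 = -7/2, a_3 = -4, a_4 = -91/24, a_5 = -2


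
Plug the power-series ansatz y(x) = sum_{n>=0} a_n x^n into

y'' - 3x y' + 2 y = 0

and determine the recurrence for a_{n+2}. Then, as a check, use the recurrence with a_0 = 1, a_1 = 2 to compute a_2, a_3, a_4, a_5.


Substitute y = sum_n a_n x^n.
y''(x) has coefficient (n+2)(n+1) a_{n+2} at x^n;
-3 x y'(x) has coefficient -3 n a_n at x^n (shift);
2 y(x) has coefficient 2 a_n at x^n.
Matching x^n: (n+2)(n+1) a_{n+2} + (-3n + 2) a_n = 0.
Thus a_{n+2} = (3n - 2) / ((n+1)(n+2)) * a_n.

Check with a_0 = 1, a_1 = 2 (apply the recurrence for n = 0, 1, 2, 3): a_0 = 1, a_1 = 2, a_2 = -1, a_3 = 1/3, a_4 = -1/3, a_5 = 7/60.

a_(n+2) = (3n - 2) / ((n+1)(n+2)) * a_n; check: a_0 = 1, a_1 = 2, a_2 = -1, a_3 = 1/3, a_4 = -1/3, a_5 = 7/60


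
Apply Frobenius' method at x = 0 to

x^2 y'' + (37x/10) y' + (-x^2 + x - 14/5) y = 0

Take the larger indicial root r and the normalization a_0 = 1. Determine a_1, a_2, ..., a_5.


Write in Frobenius form y'' + (p(x)/x) y' + (q(x)/x^2) y = 0:
  p(x) = 37/10,  q(x) = -x^2 + x - 14/5.
Indicial equation: r(r-1) + (37/10) r + (-14/5) = 0 -> roots r_1 = 4/5, r_2 = -7/2.
Take r = r_1 = 4/5. Let y(x) = x^r sum_{n>=0} a_n x^n with a_0 = 1.
Substitute y = x^r sum a_n x^n and match x^{r+n}. The recurrence is
  D(n) a_n + 1 a_{n-1} - 1 a_{n-2} = 0,  where D(n) = (r+n)(r+n-1) + (37/10)(r+n) + (-14/5).
  a_n = [-1 a_{n-1} + 1 a_{n-2}] / D(n).
Since the indicial polynomial factors as (r - r_1)(r - r_2), D(n) = (r_1 + n - r_1)(r_1 + n - r_2) = n(n + 43/10).
Evaluating step by step (a_0 = 1):
  n = 1: D(1) = 1(1 + 43/10) = 53/10; numerator = -1(1) = -1; a_1 = (-1)/(53/10) = -10/53
  n = 2: D(2) = 2(2 + 43/10) = 63/5; numerator = -1(-10/53) + 1(1) = 63/53; a_2 = (63/53)/(63/5) = 5/53
  n = 3: D(3) = 3(3 + 43/10) = 219/10; numerator = -1(5/53) + 1(-10/53) = -15/53; a_3 = (-15/53)/(219/10) = -50/3869
  n = 4: D(4) = 4(4 + 43/10) = 166/5; numerator = -1(-50/3869) + 1(5/53) = 415/3869; a_4 = (415/3869)/(166/5) = 25/7738
  n = 5: D(5) = 5(5 + 43/10) = 93/2; numerator = -1(25/7738) + 1(-50/3869) = -125/7738; a_5 = (-125/7738)/(93/2) = -125/359817

r = 4/5; a_0 = 1; a_1 = -10/53; a_2 = 5/53; a_3 = -50/3869; a_4 = 25/7738; a_5 = -125/359817


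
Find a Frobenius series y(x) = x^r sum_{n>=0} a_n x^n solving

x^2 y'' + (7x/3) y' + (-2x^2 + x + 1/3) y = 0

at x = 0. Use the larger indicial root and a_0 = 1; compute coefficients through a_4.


Write in Frobenius form y'' + (p(x)/x) y' + (q(x)/x^2) y = 0:
  p(x) = 7/3,  q(x) = -2x^2 + x + 1/3.
Indicial equation: r(r-1) + (7/3) r + (1/3) = 0 -> roots r_1 = -1/3, r_2 = -1.
Take r = r_1 = -1/3. Let y(x) = x^r sum_{n>=0} a_n x^n with a_0 = 1.
Substitute y = x^r sum a_n x^n and match x^{r+n}. The recurrence is
  D(n) a_n + 1 a_{n-1} - 2 a_{n-2} = 0,  where D(n) = (r+n)(r+n-1) + (7/3)(r+n) + (1/3).
  a_n = [-1 a_{n-1} + 2 a_{n-2}] / D(n).
Since the indicial polynomial factors as (r - r_1)(r - r_2), D(n) = (r_1 + n - r_1)(r_1 + n - r_2) = n(n + 2/3).
Evaluating step by step (a_0 = 1):
  n = 1: D(1) = 1(1 + 2/3) = 5/3; numerator = -1(1) = -1; a_1 = (-1)/(5/3) = -3/5
  n = 2: D(2) = 2(2 + 2/3) = 16/3; numerator = -1(-3/5) + 2(1) = 13/5; a_2 = (13/5)/(16/3) = 39/80
  n = 3: D(3) = 3(3 + 2/3) = 11; numerator = -1(39/80) + 2(-3/5) = -27/16; a_3 = (-27/16)/(11) = -27/176
  n = 4: D(4) = 4(4 + 2/3) = 56/3; numerator = -1(-27/176) + 2(39/80) = 993/880; a_4 = (993/880)/(56/3) = 2979/49280

r = -1/3; a_0 = 1; a_1 = -3/5; a_2 = 39/80; a_3 = -27/176; a_4 = 2979/49280


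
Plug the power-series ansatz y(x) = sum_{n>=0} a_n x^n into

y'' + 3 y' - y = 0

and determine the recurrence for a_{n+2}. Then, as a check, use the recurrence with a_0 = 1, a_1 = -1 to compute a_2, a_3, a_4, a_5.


Substitute y = sum_n a_n x^n.
y''(x) has coefficient (n+2)(n+1) a_{n+2} at x^n;
3 y'(x) has coefficient 3 (n+1) a_{n+1} at x^n;
-y(x) has coefficient -1 a_n at x^n.
Matching x^n: (n+2)(n+1) a_{n+2} + 3 (n+1) a_{n+1} - 1 a_n = 0.
Thus a_{n+2} = [-3 (n+1) a_{n+1} + 1 a_n] / ((n+1)(n+2)).

Check with a_0 = 1, a_1 = -1 (apply the recurrence for n = 0, 1, 2, 3): a_0 = 1, a_1 = -1, a_2 = 2, a_3 = -13/6, a_4 = 43/24, a_5 = -71/60.

a_(n+2) = [-3 (n+1) a_(n+1) + 1 a_n] / ((n+1)(n+2)); check: a_0 = 1, a_1 = -1, a_2 = 2, a_3 = -13/6, a_4 = 43/24, a_5 = -71/60


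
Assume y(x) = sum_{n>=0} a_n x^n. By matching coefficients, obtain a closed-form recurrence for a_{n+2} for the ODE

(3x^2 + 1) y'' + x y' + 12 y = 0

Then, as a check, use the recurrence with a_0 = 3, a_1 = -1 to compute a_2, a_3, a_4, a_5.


Substitute y = sum_n a_n x^n.
(1 + 3 x^2) y'' contributes (n+2)(n+1) a_{n+2} + 3 n(n-1) a_n at x^n.
x y'(x) contributes n a_n at x^n.
12 y(x) contributes 12 a_n at x^n.
Matching x^n: (n+2)(n+1) a_{n+2} + (3 n(n-1) + n + 12) a_n = 0.
Thus a_{n+2} = (-3 n(n-1) - n - 12) / ((n+1)(n+2)) * a_n.

Check with a_0 = 3, a_1 = -1 (apply the recurrence for n = 0, 1, 2, 3): a_0 = 3, a_1 = -1, a_2 = -18, a_3 = 13/6, a_4 = 30, a_5 = -143/40.

a_(n+2) = (-3 n(n-1) - n - 12) / ((n+1)(n+2)) * a_n; check: a_0 = 3, a_1 = -1, a_2 = -18, a_3 = 13/6, a_4 = 30, a_5 = -143/40


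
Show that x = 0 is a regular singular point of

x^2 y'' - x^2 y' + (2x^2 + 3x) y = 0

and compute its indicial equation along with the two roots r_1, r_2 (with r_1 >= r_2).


Divide by x^2 to reach normal form y'' + P_1(x) y' + P_2(x) y = 0 with P_1(x) = -1 and P_2(x) = 2 + 3/x.
x = 0 is a singular point because the y-coefficient 2 + 3/x has a pole at x = 0.
It is a regular singular point because x P_1(x) = p(x) = -x and x^2 P_2(x) = q(x) = 2x^2 + 3x are polynomials, hence analytic at x = 0.
p(0) = 0,  q(0) = 0.
Indicial equation: r(r-1) + p(0) r + q(0) = 0, i.e. r^2 + (p(0) - 1) r + q(0) = 0, i.e. r^2 - 1 r = 0.
Discriminant: (-1)^2 - 4(0) = 1, so r = (1 ± 1)/2.
Solving: r_1 = 1, r_2 = 0.

indicial: r^2 - 1 r = 0; roots r_1 = 1, r_2 = 0


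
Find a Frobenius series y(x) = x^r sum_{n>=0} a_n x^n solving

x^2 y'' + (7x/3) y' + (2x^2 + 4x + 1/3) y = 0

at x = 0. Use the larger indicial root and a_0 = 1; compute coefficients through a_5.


Write in Frobenius form y'' + (p(x)/x) y' + (q(x)/x^2) y = 0:
  p(x) = 7/3,  q(x) = 2x^2 + 4x + 1/3.
Indicial equation: r(r-1) + (7/3) r + (1/3) = 0 -> roots r_1 = -1/3, r_2 = -1.
Take r = r_1 = -1/3. Let y(x) = x^r sum_{n>=0} a_n x^n with a_0 = 1.
Substitute y = x^r sum a_n x^n and match x^{r+n}. The recurrence is
  D(n) a_n + 4 a_{n-1} + 2 a_{n-2} = 0,  where D(n) = (r+n)(r+n-1) + (7/3)(r+n) + (1/3).
  a_n = [-4 a_{n-1} - 2 a_{n-2}] / D(n).
Since the indicial polynomial factors as (r - r_1)(r - r_2), D(n) = (r_1 + n - r_1)(r_1 + n - r_2) = n(n + 2/3).
Evaluating step by step (a_0 = 1):
  n = 1: D(1) = 1(1 + 2/3) = 5/3; numerator = -4(1) = -4; a_1 = (-4)/(5/3) = -12/5
  n = 2: D(2) = 2(2 + 2/3) = 16/3; numerator = -4(-12/5) - 2(1) = 38/5; a_2 = (38/5)/(16/3) = 57/40
  n = 3: D(3) = 3(3 + 2/3) = 11; numerator = -4(57/40) - 2(-12/5) = -9/10; a_3 = (-9/10)/(11) = -9/110
  n = 4: D(4) = 4(4 + 2/3) = 56/3; numerator = -4(-9/110) - 2(57/40) = -111/44; a_4 = (-111/44)/(56/3) = -333/2464
  n = 5: D(5) = 5(5 + 2/3) = 85/3; numerator = -4(-333/2464) - 2(-9/110) = 2169/3080; a_5 = (2169/3080)/(85/3) = 6507/261800

r = -1/3; a_0 = 1; a_1 = -12/5; a_2 = 57/40; a_3 = -9/110; a_4 = -333/2464; a_5 = 6507/261800


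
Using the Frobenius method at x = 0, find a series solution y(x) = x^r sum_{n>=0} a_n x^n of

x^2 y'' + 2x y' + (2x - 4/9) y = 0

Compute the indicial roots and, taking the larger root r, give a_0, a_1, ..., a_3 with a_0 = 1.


Write in Frobenius form y'' + (p(x)/x) y' + (q(x)/x^2) y = 0:
  p(x) = 2,  q(x) = 2x - 4/9.
Indicial equation: r(r-1) + (2) r + (-4/9) = 0 -> roots r_1 = 1/3, r_2 = -4/3.
Take r = r_1 = 1/3. Let y(x) = x^r sum_{n>=0} a_n x^n with a_0 = 1.
Substitute y = x^r sum a_n x^n and match x^{r+n}. The recurrence is
  D(n) a_n + 2 a_{n-1} = 0,  where D(n) = (r+n)(r+n-1) + (2)(r+n) + (-4/9).
  a_n = -2 / D(n) * a_{n-1}.
Since the indicial polynomial factors as (r - r_1)(r - r_2), D(n) = (r_1 + n - r_1)(r_1 + n - r_2) = n(n + 5/3).
Evaluating step by step (a_0 = 1):
  n = 1: D(1) = 1(1 + 5/3) = 8/3; numerator = -2(1) = -2; a_1 = (-2)/(8/3) = -3/4
  n = 2: D(2) = 2(2 + 5/3) = 22/3; numerator = -2(-3/4) = 3/2; a_2 = (3/2)/(22/3) = 9/44
  n = 3: D(3) = 3(3 + 5/3) = 14; numerator = -2(9/44) = -9/22; a_3 = (-9/22)/(14) = -9/308

r = 1/3; a_0 = 1; a_1 = -3/4; a_2 = 9/44; a_3 = -9/308


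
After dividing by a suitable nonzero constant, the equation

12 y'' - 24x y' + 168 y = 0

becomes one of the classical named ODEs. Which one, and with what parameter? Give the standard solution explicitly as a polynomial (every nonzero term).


All three coefficients share the factor 12; dividing through by 12 gives  y'' - 2x y' + 14 y = 0.
This matches the Hermite equation y'' - 2x y' + 2n y = 0 with 2n = 14, so n = 7; the polynomial solution is H_7(x).
With y = sum_k a_k x^k, matching x^k gives (k+2)(k+1) a_{k+2} = 2(k - n) a_k = 2(k - 7) a_k. The right side vanishes at k = 7, so the series with the parity of 7 terminates at degree 7.
Standard normalization: leading coefficient of H_n is 2^n, so a_7 = 2^7 = 128. Work downward with a_k = (k+1)(k+2) a_{k+2} / (2(k - n)):
  a_5 = (6)(7)(128) / (2(5 - 7)) = 5376/(-4) = -1344
  a_3 = (4)(5)(-1344) / (2(3 - 7)) = -26880/(-8) = 3360
  a_1 = (2)(3)(3360) / (2(1 - 7)) = 20160/(-12) = -1680
Hence H_7(x) = 128 x^7 - 1344 x^5 + 3360 x^3 - 1680 x.

H_7(x); series = 128 x^7 - 1344 x^5 + 3360 x^3 - 1680 x


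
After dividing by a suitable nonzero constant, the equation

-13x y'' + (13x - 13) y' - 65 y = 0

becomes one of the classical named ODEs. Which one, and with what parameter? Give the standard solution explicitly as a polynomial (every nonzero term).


All three coefficients share the factor -13; dividing through by -13 gives  x y'' + (1 - x) y' + 5 y = 0.
This matches the Laguerre equation x y'' + (1 - x) y' + n y = 0 with n = 5; the polynomial solution is L_5(x).
With y = sum_k a_k x^k, matching x^k gives (k+1)k a_{k+1} + (k+1) a_{k+1} - k a_k + n a_k = 0, i.e. (k+1)^2 a_{k+1} = (k - n) a_k = (k - 5) a_k. The right side vanishes at k = 5, so the series terminates at degree 5.
Standard normalization L_n(0) = 1 gives a_0 = 1. Work upward with a_{k+1} = (k - 5) a_k / (k+1)^2:
  a_1 = (0 - 5)(1) / 1^2 = -5/1 = -5
  a_2 = (1 - 5)(-5) / 2^2 = 20/4 = 5
  a_3 = (2 - 5)(5) / 3^2 = -15/9 = -5/3
  a_4 = (3 - 5)(-5/3) / 4^2 = (10/3)/16 = 5/24
  a_5 = (4 - 5)(5/24) / 5^2 = (-5/24)/25 = -1/120
Hence L_5(x) = -x^5/120 + 5 x^4/24 - 5 x^3/3 + 5 x^2 - 5 x + 1.

L_5(x); series = -x^5/120 + 5 x^4/24 - 5 x^3/3 + 5 x^2 - 5 x + 1


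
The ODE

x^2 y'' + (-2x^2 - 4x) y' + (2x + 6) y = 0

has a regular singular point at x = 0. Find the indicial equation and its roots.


Divide by x^2 to reach normal form y'' + P_1(x) y' + P_2(x) y = 0 with P_1(x) = -2 - 4/x and P_2(x) = 2/x + 6/x^2.
x = 0 is a singular point because the y'-coefficient -2 - 4/x has a pole at x = 0 and the y-coefficient 2/x + 6/x^2 has a pole at x = 0.
It is a regular singular point because x P_1(x) = p(x) = -2x - 4 and x^2 P_2(x) = q(x) = 2x + 6 are polynomials, hence analytic at x = 0.
p(0) = -4,  q(0) = 6.
Indicial equation: r(r-1) + p(0) r + q(0) = 0, i.e. r^2 + (p(0) - 1) r + q(0) = 0, i.e. r^2 - 5 r + 6 = 0.
Discriminant: (-5)^2 - 4(6) = 1, so r = (5 ± 1)/2.
Solving: r_1 = 3, r_2 = 2.

indicial: r^2 - 5 r + 6 = 0; roots r_1 = 3, r_2 = 2


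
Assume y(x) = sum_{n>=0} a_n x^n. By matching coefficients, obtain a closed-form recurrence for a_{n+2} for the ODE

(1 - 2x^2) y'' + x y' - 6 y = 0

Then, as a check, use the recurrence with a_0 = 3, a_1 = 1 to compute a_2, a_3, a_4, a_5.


Substitute y = sum_n a_n x^n.
(1 - 2 x^2) y'' contributes (n+2)(n+1) a_{n+2} - 2 n(n-1) a_n at x^n.
x y'(x) contributes n a_n at x^n.
-6 y(x) contributes -6 a_n at x^n.
Matching x^n: (n+2)(n+1) a_{n+2} + (-2 n(n-1) + n - 6) a_n = 0.
Thus a_{n+2} = (2 n(n-1) - n + 6) / ((n+1)(n+2)) * a_n.

Check with a_0 = 3, a_1 = 1 (apply the recurrence for n = 0, 1, 2, 3): a_0 = 3, a_1 = 1, a_2 = 9, a_3 = 5/6, a_4 = 6, a_5 = 5/8.

a_(n+2) = (2 n(n-1) - n + 6) / ((n+1)(n+2)) * a_n; check: a_0 = 3, a_1 = 1, a_2 = 9, a_3 = 5/6, a_4 = 6, a_5 = 5/8


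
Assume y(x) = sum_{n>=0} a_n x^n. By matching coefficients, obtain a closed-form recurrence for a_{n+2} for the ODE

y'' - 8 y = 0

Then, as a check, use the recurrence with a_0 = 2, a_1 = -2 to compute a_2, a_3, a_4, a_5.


Substitute y = sum_n a_n x^n into y'' + (const) y = 0.
y''(x) = sum_{n>=0} (n+2)(n+1) a_{n+2} x^n.
The ODE becomes sum_n [(n+2)(n+1) a_{n+2} - 8 a_n] x^n = 0.
Setting each coefficient to zero gives the recurrence:
  (n+2)(n+1) a_{n+2} - 8 a_n = 0,
  a_{n+2} = 8 / ((n+1)(n+2)) a_n.

Check with a_0 = 2, a_1 = -2 (apply the recurrence for n = 0, 1, 2, 3): a_0 = 2, a_1 = -2, a_2 = 8, a_3 = -8/3, a_4 = 16/3, a_5 = -16/15.

a_{n+2} = 8/((n+1)(n+2)) * a_n; check: a_0 = 2, a_1 = -2, a_2 = 8, a_3 = -8/3, a_4 = 16/3, a_5 = -16/15


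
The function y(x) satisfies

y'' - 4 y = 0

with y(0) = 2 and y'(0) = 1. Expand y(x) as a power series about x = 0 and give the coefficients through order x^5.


Ansatz: y(x) = sum_{n>=0} a_n x^n, so y'(x) = sum_{n>=1} n a_n x^(n-1) and y''(x) = sum_{n>=2} n(n-1) a_n x^(n-2).
Substitute into P(x) y'' + Q(x) y' + R(x) y = 0 with P(x) = 1, Q(x) = 0, R(x) = -4, and match powers of x.
Initial conditions: a_0 = 2, a_1 = 1.
Setting the coefficient of each power of x to zero and solving order by order (substituting the coefficients already found):
  x^0: 2 a_2 - 4 a_0 = 0  ->  2 a_2 = 4 a_0 = 8  ->  a_2 = 4
  x^1: 6 a_3 - 4 a_1 = 0  ->  6 a_3 = 4 a_1 = 4  ->  a_3 = 2/3
  x^2: 12 a_4 - 4 a_2 = 0  ->  12 a_4 = 4 a_2 = 16  ->  a_4 = 4/3
  x^3: 20 a_5 - 4 a_3 = 0  ->  20 a_5 = 4 a_3 = 8/3  ->  a_5 = 2/15
Truncated series: y(x) = 2 + x + 4 x^2 + (2/3) x^3 + (4/3) x^4 + (2/15) x^5 + O(x^6).

a_0 = 2; a_1 = 1; a_2 = 4; a_3 = 2/3; a_4 = 4/3; a_5 = 2/15


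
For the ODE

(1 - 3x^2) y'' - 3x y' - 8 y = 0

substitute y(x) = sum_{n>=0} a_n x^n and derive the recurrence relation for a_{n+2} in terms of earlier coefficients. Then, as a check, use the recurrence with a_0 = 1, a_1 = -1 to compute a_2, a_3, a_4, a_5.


Substitute y = sum_n a_n x^n.
(1 - 3 x^2) y'' contributes (n+2)(n+1) a_{n+2} - 3 n(n-1) a_n at x^n.
-3 x y'(x) contributes -3 n a_n at x^n.
-8 y(x) contributes -8 a_n at x^n.
Matching x^n: (n+2)(n+1) a_{n+2} + (-3 n(n-1) - 3 n - 8) a_n = 0.
Thus a_{n+2} = (3 n(n-1) + 3 n + 8) / ((n+1)(n+2)) * a_n.

Check with a_0 = 1, a_1 = -1 (apply the recurrence for n = 0, 1, 2, 3): a_0 = 1, a_1 = -1, a_2 = 4, a_3 = -11/6, a_4 = 20/3, a_5 = -77/24.

a_(n+2) = (3 n(n-1) + 3 n + 8) / ((n+1)(n+2)) * a_n; check: a_0 = 1, a_1 = -1, a_2 = 4, a_3 = -11/6, a_4 = 20/3, a_5 = -77/24


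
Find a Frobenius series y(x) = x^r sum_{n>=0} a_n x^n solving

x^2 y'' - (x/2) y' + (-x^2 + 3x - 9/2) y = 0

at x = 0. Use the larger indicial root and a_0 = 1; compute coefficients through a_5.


Write in Frobenius form y'' + (p(x)/x) y' + (q(x)/x^2) y = 0:
  p(x) = -1/2,  q(x) = -x^2 + 3x - 9/2.
Indicial equation: r(r-1) + (-1/2) r + (-9/2) = 0 -> roots r_1 = 3, r_2 = -3/2.
Take r = r_1 = 3. Let y(x) = x^r sum_{n>=0} a_n x^n with a_0 = 1.
Substitute y = x^r sum a_n x^n and match x^{r+n}. The recurrence is
  D(n) a_n + 3 a_{n-1} - 1 a_{n-2} = 0,  where D(n) = (r+n)(r+n-1) + (-1/2)(r+n) + (-9/2).
  a_n = [-3 a_{n-1} + 1 a_{n-2}] / D(n).
Since the indicial polynomial factors as (r - r_1)(r - r_2), D(n) = (r_1 + n - r_1)(r_1 + n - r_2) = n(n + 9/2).
Evaluating step by step (a_0 = 1):
  n = 1: D(1) = 1(1 + 9/2) = 11/2; numerator = -3(1) = -3; a_1 = (-3)/(11/2) = -6/11
  n = 2: D(2) = 2(2 + 9/2) = 13; numerator = -3(-6/11) + 1(1) = 29/11; a_2 = (29/11)/(13) = 29/143
  n = 3: D(3) = 3(3 + 9/2) = 45/2; numerator = -3(29/143) + 1(-6/11) = -15/13; a_3 = (-15/13)/(45/2) = -2/39
  n = 4: D(4) = 4(4 + 9/2) = 34; numerator = -3(-2/39) + 1(29/143) = 51/143; a_4 = (51/143)/(34) = 3/286
  n = 5: D(5) = 5(5 + 9/2) = 95/2; numerator = -3(3/286) + 1(-2/39) = -71/858; a_5 = (-71/858)/(95/2) = -71/40755

r = 3; a_0 = 1; a_1 = -6/11; a_2 = 29/143; a_3 = -2/39; a_4 = 3/286; a_5 = -71/40755


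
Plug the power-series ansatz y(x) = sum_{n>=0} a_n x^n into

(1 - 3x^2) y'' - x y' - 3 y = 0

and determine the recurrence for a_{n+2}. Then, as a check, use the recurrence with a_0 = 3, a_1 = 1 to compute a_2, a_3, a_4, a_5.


Substitute y = sum_n a_n x^n.
(1 - 3 x^2) y'' contributes (n+2)(n+1) a_{n+2} - 3 n(n-1) a_n at x^n.
-x y'(x) contributes -n a_n at x^n.
-3 y(x) contributes -3 a_n at x^n.
Matching x^n: (n+2)(n+1) a_{n+2} + (-3 n(n-1) - n - 3) a_n = 0.
Thus a_{n+2} = (3 n(n-1) + n + 3) / ((n+1)(n+2)) * a_n.

Check with a_0 = 3, a_1 = 1 (apply the recurrence for n = 0, 1, 2, 3): a_0 = 3, a_1 = 1, a_2 = 9/2, a_3 = 2/3, a_4 = 33/8, a_5 = 4/5.

a_(n+2) = (3 n(n-1) + n + 3) / ((n+1)(n+2)) * a_n; check: a_0 = 3, a_1 = 1, a_2 = 9/2, a_3 = 2/3, a_4 = 33/8, a_5 = 4/5


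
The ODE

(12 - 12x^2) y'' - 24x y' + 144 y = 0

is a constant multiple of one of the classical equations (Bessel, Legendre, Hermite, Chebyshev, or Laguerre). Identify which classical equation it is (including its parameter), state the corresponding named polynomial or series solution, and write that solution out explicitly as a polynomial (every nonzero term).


All three coefficients share the factor 12; dividing through by 12 gives  (1 - x^2) y'' - 2x y' + 12 y = 0.
This matches the Legendre equation (1 - x^2) y'' - 2x y' + n(n+1) y = 0 (note the -2x y' term) with n(n+1) = 12, so n = 3; the polynomial solution is P_3(x).
With y = sum_k a_k x^k, matching x^k gives (k+2)(k+1) a_{k+2} = [k(k+1) - n(n+1)] a_k = (k - 3)(k + 4) a_k. The right side vanishes at k = 3, so the series with the parity of 3 terminates at degree 3.
Standard normalization (P_n(1) = 1): leading coefficient (2n)!/(2^n (n!)^2) = 720/(8*36) = 5/2, so a_3 = 5/2. Work downward with a_k = (k+1)(k+2) a_{k+2} / ((k - 3)(k + 4)):
  a_1 = (2)(3)(5/2) / ((1 - 3)(1 + 4)) = 15/(-10) = -3/2
Hence P_3(x) = 5 x^3/2 - 3 x/2.

P_3(x); series = 5 x^3/2 - 3 x/2


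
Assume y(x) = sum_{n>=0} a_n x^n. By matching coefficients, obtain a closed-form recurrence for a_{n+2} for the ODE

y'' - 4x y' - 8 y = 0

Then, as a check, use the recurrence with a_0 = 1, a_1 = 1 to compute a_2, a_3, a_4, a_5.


Substitute y = sum_n a_n x^n.
y''(x) has coefficient (n+2)(n+1) a_{n+2} at x^n;
-4 x y'(x) has coefficient -4 n a_n at x^n (shift);
-8 y(x) has coefficient -8 a_n at x^n.
Matching x^n: (n+2)(n+1) a_{n+2} + (-4n - 8) a_n = 0.
Thus a_{n+2} = (4n + 8) / ((n+1)(n+2)) * a_n.

Check with a_0 = 1, a_1 = 1 (apply the recurrence for n = 0, 1, 2, 3): a_0 = 1, a_1 = 1, a_2 = 4, a_3 = 2, a_4 = 16/3, a_5 = 2.

a_(n+2) = (4n + 8) / ((n+1)(n+2)) * a_n; check: a_0 = 1, a_1 = 1, a_2 = 4, a_3 = 2, a_4 = 16/3, a_5 = 2


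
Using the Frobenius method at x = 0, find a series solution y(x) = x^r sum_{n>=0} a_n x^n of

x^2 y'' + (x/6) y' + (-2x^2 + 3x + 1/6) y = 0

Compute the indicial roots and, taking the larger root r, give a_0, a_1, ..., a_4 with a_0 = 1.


Write in Frobenius form y'' + (p(x)/x) y' + (q(x)/x^2) y = 0:
  p(x) = 1/6,  q(x) = -2x^2 + 3x + 1/6.
Indicial equation: r(r-1) + (1/6) r + (1/6) = 0 -> roots r_1 = 1/2, r_2 = 1/3.
Take r = r_1 = 1/2. Let y(x) = x^r sum_{n>=0} a_n x^n with a_0 = 1.
Substitute y = x^r sum a_n x^n and match x^{r+n}. The recurrence is
  D(n) a_n + 3 a_{n-1} - 2 a_{n-2} = 0,  where D(n) = (r+n)(r+n-1) + (1/6)(r+n) + (1/6).
  a_n = [-3 a_{n-1} + 2 a_{n-2}] / D(n).
Since the indicial polynomial factors as (r - r_1)(r - r_2), D(n) = (r_1 + n - r_1)(r_1 + n - r_2) = n(n + 1/6).
Evaluating step by step (a_0 = 1):
  n = 1: D(1) = 1(1 + 1/6) = 7/6; numerator = -3(1) = -3; a_1 = (-3)/(7/6) = -18/7
  n = 2: D(2) = 2(2 + 1/6) = 13/3; numerator = -3(-18/7) + 2(1) = 68/7; a_2 = (68/7)/(13/3) = 204/91
  n = 3: D(3) = 3(3 + 1/6) = 19/2; numerator = -3(204/91) + 2(-18/7) = -1080/91; a_3 = (-1080/91)/(19/2) = -2160/1729
  n = 4: D(4) = 4(4 + 1/6) = 50/3; numerator = -3(-2160/1729) + 2(204/91) = 14232/1729; a_4 = (14232/1729)/(50/3) = 21348/43225

r = 1/2; a_0 = 1; a_1 = -18/7; a_2 = 204/91; a_3 = -2160/1729; a_4 = 21348/43225


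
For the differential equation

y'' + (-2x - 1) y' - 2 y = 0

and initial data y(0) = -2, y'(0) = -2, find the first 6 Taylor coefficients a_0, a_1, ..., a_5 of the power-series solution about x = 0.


Ansatz: y(x) = sum_{n>=0} a_n x^n, so y'(x) = sum_{n>=1} n a_n x^(n-1) and y''(x) = sum_{n>=2} n(n-1) a_n x^(n-2).
Substitute into P(x) y'' + Q(x) y' + R(x) y = 0 with P(x) = 1, Q(x) = -2x - 1, R(x) = -2, and match powers of x.
Initial conditions: a_0 = -2, a_1 = -2.
Setting the coefficient of each power of x to zero and solving order by order (substituting the coefficients already found):
  x^0: 2 a_2 - a_1 - 2 a_0 = 0  ->  2 a_2 = a_1 + 2 a_0 = -6  ->  a_2 = -3
  x^1: 6 a_3 - 2 a_2 - 4 a_1 = 0  ->  6 a_3 = 2 a_2 + 4 a_1 = -14  ->  a_3 = -7/3
  x^2: 12 a_4 - 3 a_3 - 6 a_2 = 0  ->  12 a_4 = 3 a_3 + 6 a_2 = -25  ->  a_4 = -25/12
  x^3: 20 a_5 - 4 a_4 - 8 a_3 = 0  ->  20 a_5 = 4 a_4 + 8 a_3 = -27  ->  a_5 = -27/20
Truncated series: y(x) = -2 - 2 x - 3 x^2 - (7/3) x^3 - (25/12) x^4 - (27/20) x^5 + O(x^6).

a_0 = -2; a_1 = -2; a_2 = -3; a_3 = -7/3; a_4 = -25/12; a_5 = -27/20


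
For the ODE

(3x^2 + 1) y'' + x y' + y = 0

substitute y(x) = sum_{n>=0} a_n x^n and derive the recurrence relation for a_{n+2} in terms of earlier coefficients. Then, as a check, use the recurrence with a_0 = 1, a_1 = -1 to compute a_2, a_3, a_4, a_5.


Substitute y = sum_n a_n x^n.
(1 + 3 x^2) y'' contributes (n+2)(n+1) a_{n+2} + 3 n(n-1) a_n at x^n.
x y'(x) contributes n a_n at x^n.
y(x) contributes 1 a_n at x^n.
Matching x^n: (n+2)(n+1) a_{n+2} + (3 n(n-1) + n + 1) a_n = 0.
Thus a_{n+2} = (-3 n(n-1) - n - 1) / ((n+1)(n+2)) * a_n.

Check with a_0 = 1, a_1 = -1 (apply the recurrence for n = 0, 1, 2, 3): a_0 = 1, a_1 = -1, a_2 = -1/2, a_3 = 1/3, a_4 = 3/8, a_5 = -11/30.

a_(n+2) = (-3 n(n-1) - n - 1) / ((n+1)(n+2)) * a_n; check: a_0 = 1, a_1 = -1, a_2 = -1/2, a_3 = 1/3, a_4 = 3/8, a_5 = -11/30


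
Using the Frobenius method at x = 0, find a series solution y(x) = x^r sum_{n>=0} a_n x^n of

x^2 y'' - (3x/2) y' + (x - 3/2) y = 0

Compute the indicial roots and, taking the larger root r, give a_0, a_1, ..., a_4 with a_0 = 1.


Write in Frobenius form y'' + (p(x)/x) y' + (q(x)/x^2) y = 0:
  p(x) = -3/2,  q(x) = x - 3/2.
Indicial equation: r(r-1) + (-3/2) r + (-3/2) = 0 -> roots r_1 = 3, r_2 = -1/2.
Take r = r_1 = 3. Let y(x) = x^r sum_{n>=0} a_n x^n with a_0 = 1.
Substitute y = x^r sum a_n x^n and match x^{r+n}. The recurrence is
  D(n) a_n + 1 a_{n-1} = 0,  where D(n) = (r+n)(r+n-1) + (-3/2)(r+n) + (-3/2).
  a_n = -1 / D(n) * a_{n-1}.
Since the indicial polynomial factors as (r - r_1)(r - r_2), D(n) = (r_1 + n - r_1)(r_1 + n - r_2) = n(n + 7/2).
Evaluating step by step (a_0 = 1):
  n = 1: D(1) = 1(1 + 7/2) = 9/2; numerator = -1(1) = -1; a_1 = (-1)/(9/2) = -2/9
  n = 2: D(2) = 2(2 + 7/2) = 11; numerator = -1(-2/9) = 2/9; a_2 = (2/9)/(11) = 2/99
  n = 3: D(3) = 3(3 + 7/2) = 39/2; numerator = -1(2/99) = -2/99; a_3 = (-2/99)/(39/2) = -4/3861
  n = 4: D(4) = 4(4 + 7/2) = 30; numerator = -1(-4/3861) = 4/3861; a_4 = (4/3861)/(30) = 2/57915

r = 3; a_0 = 1; a_1 = -2/9; a_2 = 2/99; a_3 = -4/3861; a_4 = 2/57915


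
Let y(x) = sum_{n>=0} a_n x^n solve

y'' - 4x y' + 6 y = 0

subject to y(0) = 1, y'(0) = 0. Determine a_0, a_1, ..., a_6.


Ansatz: y(x) = sum_{n>=0} a_n x^n, so y'(x) = sum_{n>=1} n a_n x^(n-1) and y''(x) = sum_{n>=2} n(n-1) a_n x^(n-2).
Substitute into P(x) y'' + Q(x) y' + R(x) y = 0 with P(x) = 1, Q(x) = -4x, R(x) = 6, and match powers of x.
Initial conditions: a_0 = 1, a_1 = 0.
Setting the coefficient of each power of x to zero and solving order by order (substituting the coefficients already found):
  x^0: 2 a_2 + 6 a_0 = 0  ->  2 a_2 = -6 a_0 = -6  ->  a_2 = -3
  x^1: 6 a_3 + 2 a_1 = 0  ->  6 a_3 = -2 a_1 = 0  ->  a_3 = 0
  x^2: 12 a_4 - 2 a_2 = 0  ->  12 a_4 = 2 a_2 = -6  ->  a_4 = -1/2
  x^3: 20 a_5 - 6 a_3 = 0  ->  20 a_5 = 6 a_3 = 0  ->  a_5 = 0
  x^4: 30 a_6 - 10 a_4 = 0  ->  30 a_6 = 10 a_4 = -5  ->  a_6 = -1/6
Truncated series: y(x) = 1 - 3 x^2 - (1/2) x^4 - (1/6) x^6 + O(x^7).

a_0 = 1; a_1 = 0; a_2 = -3; a_3 = 0; a_4 = -1/2; a_5 = 0; a_6 = -1/6


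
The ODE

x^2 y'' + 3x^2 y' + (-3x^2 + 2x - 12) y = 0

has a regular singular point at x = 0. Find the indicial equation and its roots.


Divide by x^2 to reach normal form y'' + P_1(x) y' + P_2(x) y = 0 with P_1(x) = 3 and P_2(x) = -3 + 2/x - 12/x^2.
x = 0 is a singular point because the y-coefficient -3 + 2/x - 12/x^2 has a pole at x = 0.
It is a regular singular point because x P_1(x) = p(x) = 3x and x^2 P_2(x) = q(x) = -3x^2 + 2x - 12 are polynomials, hence analytic at x = 0.
p(0) = 0,  q(0) = -12.
Indicial equation: r(r-1) + p(0) r + q(0) = 0, i.e. r^2 + (p(0) - 1) r + q(0) = 0, i.e. r^2 - 1 r - 12 = 0.
Discriminant: (-1)^2 - 4(-12) = 49, so r = (1 ± 7)/2.
Solving: r_1 = 4, r_2 = -3.

indicial: r^2 - 1 r - 12 = 0; roots r_1 = 4, r_2 = -3


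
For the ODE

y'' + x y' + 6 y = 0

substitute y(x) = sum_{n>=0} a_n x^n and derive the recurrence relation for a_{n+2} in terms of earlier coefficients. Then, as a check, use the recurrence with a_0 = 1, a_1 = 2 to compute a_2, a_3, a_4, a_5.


Substitute y = sum_n a_n x^n.
y''(x) has coefficient (n+2)(n+1) a_{n+2} at x^n;
x y'(x) has coefficient n a_n at x^n (shift);
6 y(x) has coefficient 6 a_n at x^n.
Matching x^n: (n+2)(n+1) a_{n+2} + (n + 6) a_n = 0.
Thus a_{n+2} = (-n - 6) / ((n+1)(n+2)) * a_n.

Check with a_0 = 1, a_1 = 2 (apply the recurrence for n = 0, 1, 2, 3): a_0 = 1, a_1 = 2, a_2 = -3, a_3 = -7/3, a_4 = 2, a_5 = 21/20.

a_(n+2) = (-n - 6) / ((n+1)(n+2)) * a_n; check: a_0 = 1, a_1 = 2, a_2 = -3, a_3 = -7/3, a_4 = 2, a_5 = 21/20


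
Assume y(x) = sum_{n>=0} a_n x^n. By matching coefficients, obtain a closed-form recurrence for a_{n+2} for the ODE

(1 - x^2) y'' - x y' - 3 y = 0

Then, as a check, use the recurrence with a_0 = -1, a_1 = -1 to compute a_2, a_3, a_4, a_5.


Substitute y = sum_n a_n x^n.
(1 - 1 x^2) y'' contributes (n+2)(n+1) a_{n+2} - n(n-1) a_n at x^n.
-x y'(x) contributes -n a_n at x^n.
-3 y(x) contributes -3 a_n at x^n.
Matching x^n: (n+2)(n+1) a_{n+2} + (-n(n-1) - n - 3) a_n = 0.
Thus a_{n+2} = (n(n-1) + n + 3) / ((n+1)(n+2)) * a_n.

Check with a_0 = -1, a_1 = -1 (apply the recurrence for n = 0, 1, 2, 3): a_0 = -1, a_1 = -1, a_2 = -3/2, a_3 = -2/3, a_4 = -7/8, a_5 = -2/5.

a_(n+2) = (n(n-1) + n + 3) / ((n+1)(n+2)) * a_n; check: a_0 = -1, a_1 = -1, a_2 = -3/2, a_3 = -2/3, a_4 = -7/8, a_5 = -2/5


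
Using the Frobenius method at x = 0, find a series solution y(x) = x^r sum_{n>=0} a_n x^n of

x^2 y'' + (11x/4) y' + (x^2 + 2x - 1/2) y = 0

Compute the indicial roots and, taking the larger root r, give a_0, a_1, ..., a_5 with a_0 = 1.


Write in Frobenius form y'' + (p(x)/x) y' + (q(x)/x^2) y = 0:
  p(x) = 11/4,  q(x) = x^2 + 2x - 1/2.
Indicial equation: r(r-1) + (11/4) r + (-1/2) = 0 -> roots r_1 = 1/4, r_2 = -2.
Take r = r_1 = 1/4. Let y(x) = x^r sum_{n>=0} a_n x^n with a_0 = 1.
Substitute y = x^r sum a_n x^n and match x^{r+n}. The recurrence is
  D(n) a_n + 2 a_{n-1} + 1 a_{n-2} = 0,  where D(n) = (r+n)(r+n-1) + (11/4)(r+n) + (-1/2).
  a_n = [-2 a_{n-1} - 1 a_{n-2}] / D(n).
Since the indicial polynomial factors as (r - r_1)(r - r_2), D(n) = (r_1 + n - r_1)(r_1 + n - r_2) = n(n + 9/4).
Evaluating step by step (a_0 = 1):
  n = 1: D(1) = 1(1 + 9/4) = 13/4; numerator = -2(1) = -2; a_1 = (-2)/(13/4) = -8/13
  n = 2: D(2) = 2(2 + 9/4) = 17/2; numerator = -2(-8/13) - 1(1) = 3/13; a_2 = (3/13)/(17/2) = 6/221
  n = 3: D(3) = 3(3 + 9/4) = 63/4; numerator = -2(6/221) - 1(-8/13) = 124/221; a_3 = (124/221)/(63/4) = 496/13923
  n = 4: D(4) = 4(4 + 9/4) = 25; numerator = -2(496/13923) - 1(6/221) = -1370/13923; a_4 = (-1370/13923)/(25) = -274/69615
  n = 5: D(5) = 5(5 + 9/4) = 145/4; numerator = -2(-274/69615) - 1(496/13923) = -92/3315; a_5 = (-92/3315)/(145/4) = -368/480675

r = 1/4; a_0 = 1; a_1 = -8/13; a_2 = 6/221; a_3 = 496/13923; a_4 = -274/69615; a_5 = -368/480675


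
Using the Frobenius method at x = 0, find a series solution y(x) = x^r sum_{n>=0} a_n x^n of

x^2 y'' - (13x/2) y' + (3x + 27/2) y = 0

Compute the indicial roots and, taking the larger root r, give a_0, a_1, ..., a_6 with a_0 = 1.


Write in Frobenius form y'' + (p(x)/x) y' + (q(x)/x^2) y = 0:
  p(x) = -13/2,  q(x) = 3x + 27/2.
Indicial equation: r(r-1) + (-13/2) r + (27/2) = 0 -> roots r_1 = 9/2, r_2 = 3.
Take r = r_1 = 9/2. Let y(x) = x^r sum_{n>=0} a_n x^n with a_0 = 1.
Substitute y = x^r sum a_n x^n and match x^{r+n}. The recurrence is
  D(n) a_n + 3 a_{n-1} = 0,  where D(n) = (r+n)(r+n-1) + (-13/2)(r+n) + (27/2).
  a_n = -3 / D(n) * a_{n-1}.
Since the indicial polynomial factors as (r - r_1)(r - r_2), D(n) = (r_1 + n - r_1)(r_1 + n - r_2) = n(n + 3/2).
Evaluating step by step (a_0 = 1):
  n = 1: D(1) = 1(1 + 3/2) = 5/2; numerator = -3(1) = -3; a_1 = (-3)/(5/2) = -6/5
  n = 2: D(2) = 2(2 + 3/2) = 7; numerator = -3(-6/5) = 18/5; a_2 = (18/5)/(7) = 18/35
  n = 3: D(3) = 3(3 + 3/2) = 27/2; numerator = -3(18/35) = -54/35; a_3 = (-54/35)/(27/2) = -4/35
  n = 4: D(4) = 4(4 + 3/2) = 22; numerator = -3(-4/35) = 12/35; a_4 = (12/35)/(22) = 6/385
  n = 5: D(5) = 5(5 + 3/2) = 65/2; numerator = -3(6/385) = -18/385; a_5 = (-18/385)/(65/2) = -36/25025
  n = 6: D(6) = 6(6 + 3/2) = 45; numerator = -3(-36/25025) = 108/25025; a_6 = (108/25025)/(45) = 12/125125

r = 9/2; a_0 = 1; a_1 = -6/5; a_2 = 18/35; a_3 = -4/35; a_4 = 6/385; a_5 = -36/25025; a_6 = 12/125125


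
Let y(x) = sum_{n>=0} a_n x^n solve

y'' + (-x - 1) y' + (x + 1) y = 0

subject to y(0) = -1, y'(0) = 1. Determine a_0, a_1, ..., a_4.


Ansatz: y(x) = sum_{n>=0} a_n x^n, so y'(x) = sum_{n>=1} n a_n x^(n-1) and y''(x) = sum_{n>=2} n(n-1) a_n x^(n-2).
Substitute into P(x) y'' + Q(x) y' + R(x) y = 0 with P(x) = 1, Q(x) = -x - 1, R(x) = x + 1, and match powers of x.
Initial conditions: a_0 = -1, a_1 = 1.
Setting the coefficient of each power of x to zero and solving order by order (substituting the coefficients already found):
  x^0: 2 a_2 - a_1 + a_0 = 0  ->  2 a_2 = a_1 - a_0 = 2  ->  a_2 = 1
  x^1: 6 a_3 - 2 a_2 + a_0 = 0  ->  6 a_3 = 2 a_2 - a_0 = 3  ->  a_3 = 1/2
  x^2: 12 a_4 - 3 a_3 - a_2 + a_1 = 0  ->  12 a_4 = 3 a_3 + a_2 - a_1 = 3/2  ->  a_4 = 1/8
Truncated series: y(x) = -1 + x + x^2 + (1/2) x^3 + (1/8) x^4 + O(x^5).

a_0 = -1; a_1 = 1; a_2 = 1; a_3 = 1/2; a_4 = 1/8


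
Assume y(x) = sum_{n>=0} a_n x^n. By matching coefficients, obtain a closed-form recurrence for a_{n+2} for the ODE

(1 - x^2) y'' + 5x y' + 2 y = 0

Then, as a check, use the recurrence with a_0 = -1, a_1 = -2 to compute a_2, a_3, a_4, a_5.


Substitute y = sum_n a_n x^n.
(1 - 1 x^2) y'' contributes (n+2)(n+1) a_{n+2} - n(n-1) a_n at x^n.
5 x y'(x) contributes 5 n a_n at x^n.
2 y(x) contributes 2 a_n at x^n.
Matching x^n: (n+2)(n+1) a_{n+2} + (-n(n-1) + 5 n + 2) a_n = 0.
Thus a_{n+2} = (n(n-1) - 5 n - 2) / ((n+1)(n+2)) * a_n.

Check with a_0 = -1, a_1 = -2 (apply the recurrence for n = 0, 1, 2, 3): a_0 = -1, a_1 = -2, a_2 = 1, a_3 = 7/3, a_4 = -5/6, a_5 = -77/60.

a_(n+2) = (n(n-1) - 5 n - 2) / ((n+1)(n+2)) * a_n; check: a_0 = -1, a_1 = -2, a_2 = 1, a_3 = 7/3, a_4 = -5/6, a_5 = -77/60


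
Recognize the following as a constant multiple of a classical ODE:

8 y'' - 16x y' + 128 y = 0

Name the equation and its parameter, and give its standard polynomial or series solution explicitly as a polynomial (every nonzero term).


All three coefficients share the factor 8; dividing through by 8 gives  y'' - 2x y' + 16 y = 0.
This matches the Hermite equation y'' - 2x y' + 2n y = 0 with 2n = 16, so n = 8; the polynomial solution is H_8(x).
With y = sum_k a_k x^k, matching x^k gives (k+2)(k+1) a_{k+2} = 2(k - n) a_k = 2(k - 8) a_k. The right side vanishes at k = 8, so the series with the parity of 8 terminates at degree 8.
Standard normalization: leading coefficient of H_n is 2^n, so a_8 = 2^8 = 256. Work downward with a_k = (k+1)(k+2) a_{k+2} / (2(k - n)):
  a_6 = (7)(8)(256) / (2(6 - 8)) = 14336/(-4) = -3584
  a_4 = (5)(6)(-3584) / (2(4 - 8)) = -107520/(-8) = 13440
  a_2 = (3)(4)(13440) / (2(2 - 8)) = 161280/(-12) = -13440
  a_0 = (1)(2)(-13440) / (2(0 - 8)) = -26880/(-16) = 1680
Hence H_8(x) = 256 x^8 - 3584 x^6 + 13440 x^4 - 13440 x^2 + 1680.

H_8(x); series = 256 x^8 - 3584 x^6 + 13440 x^4 - 13440 x^2 + 1680


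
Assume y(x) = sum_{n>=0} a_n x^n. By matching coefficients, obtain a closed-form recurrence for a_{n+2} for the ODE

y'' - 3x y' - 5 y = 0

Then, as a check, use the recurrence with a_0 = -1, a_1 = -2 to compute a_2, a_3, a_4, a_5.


Substitute y = sum_n a_n x^n.
y''(x) has coefficient (n+2)(n+1) a_{n+2} at x^n;
-3 x y'(x) has coefficient -3 n a_n at x^n (shift);
-5 y(x) has coefficient -5 a_n at x^n.
Matching x^n: (n+2)(n+1) a_{n+2} + (-3n - 5) a_n = 0.
Thus a_{n+2} = (3n + 5) / ((n+1)(n+2)) * a_n.

Check with a_0 = -1, a_1 = -2 (apply the recurrence for n = 0, 1, 2, 3): a_0 = -1, a_1 = -2, a_2 = -5/2, a_3 = -8/3, a_4 = -55/24, a_5 = -28/15.

a_(n+2) = (3n + 5) / ((n+1)(n+2)) * a_n; check: a_0 = -1, a_1 = -2, a_2 = -5/2, a_3 = -8/3, a_4 = -55/24, a_5 = -28/15


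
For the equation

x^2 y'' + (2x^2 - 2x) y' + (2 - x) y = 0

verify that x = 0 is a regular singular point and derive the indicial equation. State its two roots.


Divide by x^2 to reach normal form y'' + P_1(x) y' + P_2(x) y = 0 with P_1(x) = 2 - 2/x and P_2(x) = -1/x + 2/x^2.
x = 0 is a singular point because the y'-coefficient 2 - 2/x has a pole at x = 0 and the y-coefficient -1/x + 2/x^2 has a pole at x = 0.
It is a regular singular point because x P_1(x) = p(x) = 2x - 2 and x^2 P_2(x) = q(x) = 2 - x are polynomials, hence analytic at x = 0.
p(0) = -2,  q(0) = 2.
Indicial equation: r(r-1) + p(0) r + q(0) = 0, i.e. r^2 + (p(0) - 1) r + q(0) = 0, i.e. r^2 - 3 r + 2 = 0.
Discriminant: (-3)^2 - 4(2) = 1, so r = (3 ± 1)/2.
Solving: r_1 = 2, r_2 = 1.

indicial: r^2 - 3 r + 2 = 0; roots r_1 = 2, r_2 = 1


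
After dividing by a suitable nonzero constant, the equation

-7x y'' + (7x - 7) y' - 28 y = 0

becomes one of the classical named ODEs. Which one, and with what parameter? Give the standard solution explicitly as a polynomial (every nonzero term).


All three coefficients share the factor -7; dividing through by -7 gives  x y'' + (1 - x) y' + 4 y = 0.
This matches the Laguerre equation x y'' + (1 - x) y' + n y = 0 with n = 4; the polynomial solution is L_4(x).
With y = sum_k a_k x^k, matching x^k gives (k+1)k a_{k+1} + (k+1) a_{k+1} - k a_k + n a_k = 0, i.e. (k+1)^2 a_{k+1} = (k - n) a_k = (k - 4) a_k. The right side vanishes at k = 4, so the series terminates at degree 4.
Standard normalization L_n(0) = 1 gives a_0 = 1. Work upward with a_{k+1} = (k - 4) a_k / (k+1)^2:
  a_1 = (0 - 4)(1) / 1^2 = -4/1 = -4
  a_2 = (1 - 4)(-4) / 2^2 = 12/4 = 3
  a_3 = (2 - 4)(3) / 3^2 = -6/9 = -2/3
  a_4 = (3 - 4)(-2/3) / 4^2 = (2/3)/16 = 1/24
Hence L_4(x) = x^4/24 - 2 x^3/3 + 3 x^2 - 4 x + 1.

L_4(x); series = x^4/24 - 2 x^3/3 + 3 x^2 - 4 x + 1


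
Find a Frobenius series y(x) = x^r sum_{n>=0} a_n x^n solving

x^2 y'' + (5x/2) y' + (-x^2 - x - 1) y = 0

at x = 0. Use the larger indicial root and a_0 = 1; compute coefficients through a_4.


Write in Frobenius form y'' + (p(x)/x) y' + (q(x)/x^2) y = 0:
  p(x) = 5/2,  q(x) = -x^2 - x - 1.
Indicial equation: r(r-1) + (5/2) r + (-1) = 0 -> roots r_1 = 1/2, r_2 = -2.
Take r = r_1 = 1/2. Let y(x) = x^r sum_{n>=0} a_n x^n with a_0 = 1.
Substitute y = x^r sum a_n x^n and match x^{r+n}. The recurrence is
  D(n) a_n - 1 a_{n-1} - 1 a_{n-2} = 0,  where D(n) = (r+n)(r+n-1) + (5/2)(r+n) + (-1).
  a_n = [1 a_{n-1} + 1 a_{n-2}] / D(n).
Since the indicial polynomial factors as (r - r_1)(r - r_2), D(n) = (r_1 + n - r_1)(r_1 + n - r_2) = n(n + 5/2).
Evaluating step by step (a_0 = 1):
  n = 1: D(1) = 1(1 + 5/2) = 7/2; numerator = 1(1) = 1; a_1 = (1)/(7/2) = 2/7
  n = 2: D(2) = 2(2 + 5/2) = 9; numerator = 1(2/7) + 1(1) = 9/7; a_2 = (9/7)/(9) = 1/7
  n = 3: D(3) = 3(3 + 5/2) = 33/2; numerator = 1(1/7) + 1(2/7) = 3/7; a_3 = (3/7)/(33/2) = 2/77
  n = 4: D(4) = 4(4 + 5/2) = 26; numerator = 1(2/77) + 1(1/7) = 13/77; a_4 = (13/77)/(26) = 1/154

r = 1/2; a_0 = 1; a_1 = 2/7; a_2 = 1/7; a_3 = 2/77; a_4 = 1/154
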